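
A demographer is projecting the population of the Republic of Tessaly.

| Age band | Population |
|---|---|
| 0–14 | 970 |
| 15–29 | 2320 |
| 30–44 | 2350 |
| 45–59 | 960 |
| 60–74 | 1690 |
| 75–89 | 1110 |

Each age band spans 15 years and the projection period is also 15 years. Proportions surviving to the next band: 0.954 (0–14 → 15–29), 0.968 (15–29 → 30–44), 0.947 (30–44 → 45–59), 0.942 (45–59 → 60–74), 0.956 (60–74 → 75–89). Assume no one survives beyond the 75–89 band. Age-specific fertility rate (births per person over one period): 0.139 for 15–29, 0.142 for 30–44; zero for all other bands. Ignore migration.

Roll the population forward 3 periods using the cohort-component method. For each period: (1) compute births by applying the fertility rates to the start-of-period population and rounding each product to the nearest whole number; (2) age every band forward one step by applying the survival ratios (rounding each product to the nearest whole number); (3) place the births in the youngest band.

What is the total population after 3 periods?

Let band 1 be 0–14 through band 6 = 75–89.
After projecting period 1:
Births: 2320 * 0.139 = 322 ; 2350 * 0.142 = 334 → total 656
Band 2: 970 * 0.954 = 925
Band 3: 2320 * 0.968 = 2246
Band 4: 2350 * 0.947 = 2225
Band 5: 960 * 0.942 = 904
Band 6: 1690 * 0.956 = 1616
→ [656, 925, 2246, 2225, 904, 1616]
After projecting period 2:
Births: 925 * 0.139 = 129 ; 2246 * 0.142 = 319 → total 448
Band 2: 656 * 0.954 = 626
Band 3: 925 * 0.968 = 895
Band 4: 2246 * 0.947 = 2127
Band 5: 2225 * 0.942 = 2096
Band 6: 904 * 0.956 = 864
→ [448, 626, 895, 2127, 2096, 864]
After projecting period 3:
Births: 626 * 0.139 = 87 ; 895 * 0.142 = 127 → total 214
Band 2: 448 * 0.954 = 427
Band 3: 626 * 0.968 = 606
Band 4: 895 * 0.947 = 848
Band 5: 2127 * 0.942 = 2004
Band 6: 2096 * 0.956 = 2004
→ [214, 427, 606, 848, 2004, 2004]
Total after period 3: 214 + 427 + 606 + 848 + 2004 + 2004 = 6103

6103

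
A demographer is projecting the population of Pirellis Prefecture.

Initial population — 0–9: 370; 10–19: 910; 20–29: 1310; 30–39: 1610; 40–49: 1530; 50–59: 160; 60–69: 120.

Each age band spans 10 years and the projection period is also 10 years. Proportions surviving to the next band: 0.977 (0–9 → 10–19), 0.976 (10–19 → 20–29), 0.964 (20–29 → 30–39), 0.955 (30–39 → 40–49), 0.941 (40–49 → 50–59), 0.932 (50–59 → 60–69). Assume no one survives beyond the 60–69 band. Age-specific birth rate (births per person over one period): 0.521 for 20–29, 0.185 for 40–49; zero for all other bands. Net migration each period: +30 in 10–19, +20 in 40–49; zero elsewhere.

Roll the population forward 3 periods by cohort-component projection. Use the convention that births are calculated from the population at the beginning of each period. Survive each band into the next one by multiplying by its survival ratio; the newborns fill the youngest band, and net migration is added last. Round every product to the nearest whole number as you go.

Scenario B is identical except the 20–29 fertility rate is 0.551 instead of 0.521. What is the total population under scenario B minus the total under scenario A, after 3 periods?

73

[period 1]
Births: 1310 × 0.521 = 683  |  1530 × 0.185 = 283 → total 966
10–19: 370 × 0.977 = 361
20–29: 910 × 0.976 = 888
30–39: 1310 × 0.964 = 1263
40–49: 1610 × 0.955 = 1538
50–59: 1530 × 0.941 = 1440
60–69: 160 × 0.932 = 149
Net migration: 10–19 + 30 → 391; 40–49 + 20 → 1558
Giving 966 / 391 / 888 / 1263 / 1558 / 1440 / 149.
[period 2]
Births: 888 × 0.521 = 463  |  1558 × 0.185 = 288 → total 751
10–19: 966 × 0.977 = 944
20–29: 391 × 0.976 = 382
30–39: 888 × 0.964 = 856
40–49: 1263 × 0.955 = 1206
50–59: 1558 × 0.941 = 1466
60–69: 1440 × 0.932 = 1342
Net migration: 10–19 + 30 → 974; 40–49 + 20 → 1226
Giving 751 / 974 / 382 / 856 / 1226 / 1466 / 1342.
[period 3]
Births: 382 × 0.521 = 199  |  1226 × 0.185 = 227 → total 426
10–19: 751 × 0.977 = 734
20–29: 974 × 0.976 = 951
30–39: 382 × 0.964 = 368
40–49: 856 × 0.955 = 817
50–59: 1226 × 0.941 = 1154
60–69: 1466 × 0.932 = 1366
Net migration: 10–19 + 30 → 764; 40–49 + 20 → 837
Giving 426 / 764 / 951 / 368 / 837 / 1154 / 1366.
Scenario A total after 3 periods: 5866
Scenario B projection —
[period 1]
Births: 1310 × 0.551 = 722  |  1530 × 0.185 = 283 → total 1005
10–19: 370 × 0.977 = 361
20–29: 910 × 0.976 = 888
30–39: 1310 × 0.964 = 1263
40–49: 1610 × 0.955 = 1538
50–59: 1530 × 0.941 = 1440
60–69: 160 × 0.932 = 149
Net migration: 10–19 + 30 → 391; 40–49 + 20 → 1558
Giving 1005 / 391 / 888 / 1263 / 1558 / 1440 / 149.
[period 2]
Births: 888 × 0.551 = 489  |  1558 × 0.185 = 288 → total 777
10–19: 1005 × 0.977 = 982
20–29: 391 × 0.976 = 382
30–39: 888 × 0.964 = 856
40–49: 1263 × 0.955 = 1206
50–59: 1558 × 0.941 = 1466
60–69: 1440 × 0.932 = 1342
Net migration: 10–19 + 30 → 1012; 40–49 + 20 → 1226
Giving 777 / 1012 / 382 / 856 / 1226 / 1466 / 1342.
[period 3]
Births: 382 × 0.551 = 210  |  1226 × 0.185 = 227 → total 437
10–19: 777 × 0.977 = 759
20–29: 1012 × 0.976 = 988
30–39: 382 × 0.964 = 368
40–49: 856 × 0.955 = 817
50–59: 1226 × 0.941 = 1154
60–69: 1466 × 0.932 = 1366
Net migration: 10–19 + 30 → 789; 40–49 + 20 → 837
Giving 437 / 789 / 988 / 368 / 837 / 1154 / 1366.
Scenario B total after 3 periods: 5939
Difference B − A = 5939 − 5866 = 73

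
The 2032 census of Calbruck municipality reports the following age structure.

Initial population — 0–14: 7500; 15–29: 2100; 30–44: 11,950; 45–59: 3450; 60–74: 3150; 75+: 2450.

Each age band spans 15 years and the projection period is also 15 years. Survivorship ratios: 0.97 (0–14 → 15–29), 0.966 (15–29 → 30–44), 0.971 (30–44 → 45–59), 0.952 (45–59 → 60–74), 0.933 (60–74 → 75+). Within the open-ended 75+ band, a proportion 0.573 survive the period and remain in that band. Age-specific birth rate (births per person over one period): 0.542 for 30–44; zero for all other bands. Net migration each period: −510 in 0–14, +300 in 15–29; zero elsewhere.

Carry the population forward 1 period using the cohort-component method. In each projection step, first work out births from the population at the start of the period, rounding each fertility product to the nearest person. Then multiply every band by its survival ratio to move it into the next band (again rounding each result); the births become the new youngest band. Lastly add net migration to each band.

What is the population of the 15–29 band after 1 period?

After projecting period 1:
Births: 11950 × 0.542 = 6477
15–29: 7500 × 0.97 = 7275
30–44: 2100 × 0.966 = 2029
45–59: 11950 × 0.971 = 11603
60–74: 3450 × 0.952 = 3284
75+: 3150 × 0.933 + 2450 × 0.573 = 2939 + 1404 = 4343
Net migration: 0–14 − 510 → 5967; 15–29 + 300 → 7575
Population now: 0–14=5967, 15–29=7575, 30–44=2029, 45–59=11603, 60–74=3284, 75+=4343

7575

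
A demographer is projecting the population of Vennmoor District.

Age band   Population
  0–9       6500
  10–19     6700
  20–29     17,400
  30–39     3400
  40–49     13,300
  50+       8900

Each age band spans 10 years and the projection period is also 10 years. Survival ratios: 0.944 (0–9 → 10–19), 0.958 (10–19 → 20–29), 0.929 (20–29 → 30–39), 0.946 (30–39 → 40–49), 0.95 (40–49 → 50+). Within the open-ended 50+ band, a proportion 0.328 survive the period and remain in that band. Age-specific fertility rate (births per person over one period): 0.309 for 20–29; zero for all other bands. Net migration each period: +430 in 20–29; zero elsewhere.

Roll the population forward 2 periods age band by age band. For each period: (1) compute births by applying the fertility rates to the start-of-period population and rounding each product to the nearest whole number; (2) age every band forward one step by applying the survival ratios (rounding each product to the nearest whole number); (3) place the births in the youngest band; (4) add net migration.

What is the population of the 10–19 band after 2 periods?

Call the groups 1 to 6, youngest first.
[period 1]
Births: 17400 × 0.309 = 5377
Group 2: 6500 × 0.944 = 6136
Group 3: 6700 × 0.958 = 6419
Group 4: 17400 × 0.929 = 16165
Group 5: 3400 × 0.946 = 3216
Group 6: 13300 × 0.95 + 8900 × 0.328 = 12635 + 2919 = 15554
Net migration: Group 3 + 430 → 6849
Population now: 0–9=5377, 10–19=6136, 20–29=6849, 30–39=16165, 40–49=3216, 50+=15554
[period 2]
Births: 6849 × 0.309 = 2116
Group 2: 5377 × 0.944 = 5076
Group 3: 6136 × 0.958 = 5878
Group 4: 6849 × 0.929 = 6363
Group 5: 16165 × 0.946 = 15292
Group 6: 3216 × 0.95 + 15554 × 0.328 = 3055 + 5102 = 8157
Net migration: Group 3 + 430 → 6308
Population now: 0–9=2116, 10–19=5076, 20–29=6308, 30–39=6363, 40–49=15292, 50+=8157

5076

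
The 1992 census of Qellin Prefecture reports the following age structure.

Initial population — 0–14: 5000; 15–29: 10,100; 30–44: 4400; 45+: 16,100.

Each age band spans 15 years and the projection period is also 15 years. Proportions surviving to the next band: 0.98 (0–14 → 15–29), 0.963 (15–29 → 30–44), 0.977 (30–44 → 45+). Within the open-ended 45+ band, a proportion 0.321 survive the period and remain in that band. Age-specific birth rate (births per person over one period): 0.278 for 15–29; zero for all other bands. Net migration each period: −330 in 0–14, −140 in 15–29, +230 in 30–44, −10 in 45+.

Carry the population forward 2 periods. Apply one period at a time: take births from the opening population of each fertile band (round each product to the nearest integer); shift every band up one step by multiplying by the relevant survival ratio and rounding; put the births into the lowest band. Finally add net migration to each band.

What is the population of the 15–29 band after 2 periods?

2288

After projecting period 1:
Births: 10100 × 0.278 = 2808
15–29: 5000 × 0.98 = 4900
30–44: 10100 × 0.963 = 9726
45+: 4400 × 0.977 + 16100 × 0.321 = 4299 + 5168 = 9467
Net migration: 0–14 − 330 → 2478; 15–29 − 140 → 4760; 30–44 + 230 → 9956; 45+ − 10 → 9457
Population now: 0–14=2478, 15–29=4760, 30–44=9956, 45+=9457
After projecting period 2:
Births: 4760 × 0.278 = 1323
15–29: 2478 × 0.98 = 2428
30–44: 4760 × 0.963 = 4584
45+: 9956 × 0.977 + 9457 × 0.321 = 9727 + 3036 = 12763
Net migration: 0–14 − 330 → 993; 15–29 − 140 → 2288; 30–44 + 230 → 4814; 45+ − 10 → 12753
Population now: 0–14=993, 15–29=2288, 30–44=4814, 45+=12753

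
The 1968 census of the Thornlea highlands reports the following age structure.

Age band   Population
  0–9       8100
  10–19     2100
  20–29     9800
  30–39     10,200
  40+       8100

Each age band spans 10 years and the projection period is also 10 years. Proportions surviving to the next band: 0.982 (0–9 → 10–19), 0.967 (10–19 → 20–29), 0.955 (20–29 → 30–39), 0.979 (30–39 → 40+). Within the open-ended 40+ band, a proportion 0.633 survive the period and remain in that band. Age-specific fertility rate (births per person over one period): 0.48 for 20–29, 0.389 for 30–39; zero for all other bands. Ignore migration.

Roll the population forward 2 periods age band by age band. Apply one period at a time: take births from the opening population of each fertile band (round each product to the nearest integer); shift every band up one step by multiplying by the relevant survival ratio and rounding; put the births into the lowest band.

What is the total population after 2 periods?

41493

After projecting period 1:
Births: 9800 × 0.48 = 4704 ; 10200 × 0.389 = 3968 → total 8672
10–19: 8100 × 0.982 = 7954
20–29: 2100 × 0.967 = 2031
30–39: 9800 × 0.955 = 9359
40+: 10200 × 0.979 + 8100 × 0.633 = 9986 + 5127 = 15113
Population now: 0–9=8672, 10–19=7954, 20–29=2031, 30–39=9359, 40+=15113
After projecting period 2:
Births: 2031 × 0.48 = 975 ; 9359 × 0.389 = 3641 → total 4616
10–19: 8672 × 0.982 = 8516
20–29: 7954 × 0.967 = 7692
30–39: 2031 × 0.955 = 1940
40+: 9359 × 0.979 + 15113 × 0.633 = 9162 + 9567 = 18729
Population now: 0–9=4616, 10–19=8516, 20–29=7692, 30–39=1940, 40+=18729
Total after period 2: 4616 + 8516 + 7692 + 1940 + 18729 = 41493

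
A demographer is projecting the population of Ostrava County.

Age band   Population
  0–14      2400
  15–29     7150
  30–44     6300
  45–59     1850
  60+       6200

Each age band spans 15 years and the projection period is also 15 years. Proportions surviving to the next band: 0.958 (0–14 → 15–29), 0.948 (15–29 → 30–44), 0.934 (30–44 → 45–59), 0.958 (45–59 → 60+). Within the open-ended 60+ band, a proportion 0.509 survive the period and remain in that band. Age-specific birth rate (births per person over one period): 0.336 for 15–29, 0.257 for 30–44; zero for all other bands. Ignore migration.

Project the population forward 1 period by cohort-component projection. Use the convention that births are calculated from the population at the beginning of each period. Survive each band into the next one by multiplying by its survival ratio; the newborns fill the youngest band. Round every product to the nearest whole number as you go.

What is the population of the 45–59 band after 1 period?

5884

(Groups numbered youngest = 1 to oldest = 5.)
Period 1:
Births: 7150 × 0.336 = 2402 ; 6300 × 0.257 = 1619 → 4021
Group 2: 2400 × 0.958 = 2299
Group 3: 7150 × 0.948 = 6778
Group 4: 6300 × 0.934 = 5884
Group 5: 1850 × 0.958 + 6200 × 0.509 = 1772 + 3156 = 4928
End of period: [4021, 2299, 6778, 5884, 4928]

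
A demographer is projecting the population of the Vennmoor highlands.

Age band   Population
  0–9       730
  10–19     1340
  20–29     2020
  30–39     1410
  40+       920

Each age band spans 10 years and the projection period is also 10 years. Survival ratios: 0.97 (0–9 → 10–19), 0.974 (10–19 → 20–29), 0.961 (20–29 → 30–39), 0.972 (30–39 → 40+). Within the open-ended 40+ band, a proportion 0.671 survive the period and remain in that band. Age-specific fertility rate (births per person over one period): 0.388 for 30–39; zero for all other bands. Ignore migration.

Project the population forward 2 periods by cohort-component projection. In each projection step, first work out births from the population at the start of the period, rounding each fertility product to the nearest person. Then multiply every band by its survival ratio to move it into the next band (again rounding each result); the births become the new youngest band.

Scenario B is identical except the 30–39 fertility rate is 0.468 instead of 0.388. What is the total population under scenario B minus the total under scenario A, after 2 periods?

264

Period 1.
Births: 1410 * 0.388 = 547
10–19: 730 * 0.97 = 708
20–29: 1340 * 0.974 = 1305
30–39: 2020 * 0.961 = 1941
40+: 1410 * 0.972 + 920 * 0.671 = 1371 + 617 = 1988
End of period: [547, 708, 1305, 1941, 1988]
Period 2.
Births: 1941 * 0.388 = 753
10–19: 547 * 0.97 = 531
20–29: 708 * 0.974 = 690
30–39: 1305 * 0.961 = 1254
40+: 1941 * 0.972 + 1988 * 0.671 = 1887 + 1334 = 3221
End of period: [753, 531, 690, 1254, 3221]
Scenario A total after 2 periods: 6449
Scenario B projection —
Period 1.
Births: 1410 * 0.468 = 660
10–19: 730 * 0.97 = 708
20–29: 1340 * 0.974 = 1305
30–39: 2020 * 0.961 = 1941
40+: 1410 * 0.972 + 920 * 0.671 = 1371 + 617 = 1988
End of period: [660, 708, 1305, 1941, 1988]
Period 2.
Births: 1941 * 0.468 = 908
10–19: 660 * 0.97 = 640
20–29: 708 * 0.974 = 690
30–39: 1305 * 0.961 = 1254
40+: 1941 * 0.972 + 1988 * 0.671 = 1887 + 1334 = 3221
End of period: [908, 640, 690, 1254, 3221]
Scenario B total after 2 periods: 6713
Difference B − A = 6713 − 6449 = 264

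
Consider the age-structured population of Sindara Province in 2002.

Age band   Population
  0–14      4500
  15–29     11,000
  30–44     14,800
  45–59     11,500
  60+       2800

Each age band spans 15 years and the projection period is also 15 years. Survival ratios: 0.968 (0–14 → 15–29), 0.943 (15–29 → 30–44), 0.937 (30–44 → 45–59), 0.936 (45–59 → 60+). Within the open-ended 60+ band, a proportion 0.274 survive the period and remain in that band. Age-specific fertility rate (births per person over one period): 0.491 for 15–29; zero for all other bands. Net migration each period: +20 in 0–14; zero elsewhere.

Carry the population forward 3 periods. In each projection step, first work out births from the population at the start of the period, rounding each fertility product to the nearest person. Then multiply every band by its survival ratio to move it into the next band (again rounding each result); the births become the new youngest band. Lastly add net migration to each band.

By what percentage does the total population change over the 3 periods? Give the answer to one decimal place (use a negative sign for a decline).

Numbering the bands 1..5 from youngest to oldest:
Period 1.
Births: 11000 * 0.491 = 5401
Band 2: 4500 * 0.968 = 4356
Band 3: 11000 * 0.943 = 10373
Band 4: 14800 * 0.937 = 13868
Band 5: 11500 * 0.936 + 2800 * 0.274 = 10764 + 767 = 11531
Net migration: Band 1 + 20 → 5421
End of period: [5421, 4356, 10373, 13868, 11531]
Period 2.
Births: 4356 * 0.491 = 2139
Band 2: 5421 * 0.968 = 5248
Band 3: 4356 * 0.943 = 4108
Band 4: 10373 * 0.937 = 9720
Band 5: 13868 * 0.936 + 11531 * 0.274 = 12980 + 3159 = 16139
Net migration: Band 1 + 20 → 2159
End of period: [2159, 5248, 4108, 9720, 16139]
Period 3.
Births: 5248 * 0.491 = 2577
Band 2: 2159 * 0.968 = 2090
Band 3: 5248 * 0.943 = 4949
Band 4: 4108 * 0.937 = 3849
Band 5: 9720 * 0.936 + 16139 * 0.274 = 9098 + 4422 = 13520
Net migration: Band 1 + 20 → 2597
End of period: [2597, 2090, 4949, 3849, 13520]
Total: 44600 → 27005; change = -17595; percentage change = -39.5%

-39.5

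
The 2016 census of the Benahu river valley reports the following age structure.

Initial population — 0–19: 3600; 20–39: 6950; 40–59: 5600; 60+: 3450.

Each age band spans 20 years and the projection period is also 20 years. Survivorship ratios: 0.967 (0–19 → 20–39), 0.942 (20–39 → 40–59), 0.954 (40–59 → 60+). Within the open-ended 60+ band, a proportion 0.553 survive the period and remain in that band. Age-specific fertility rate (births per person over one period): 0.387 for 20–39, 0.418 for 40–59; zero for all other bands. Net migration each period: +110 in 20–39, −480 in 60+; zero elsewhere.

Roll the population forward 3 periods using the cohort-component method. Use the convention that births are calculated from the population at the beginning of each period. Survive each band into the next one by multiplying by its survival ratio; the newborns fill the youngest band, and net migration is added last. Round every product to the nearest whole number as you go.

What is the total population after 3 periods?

Numbering the bands 1..4 from youngest to oldest:
Period 1:
Births: 6950 × 0.387 = 2690  |  5600 × 0.418 = 2341 → 5031
Band 2: 3600 × 0.967 = 3481
Band 3: 6950 × 0.942 = 6547
Band 4: 5600 × 0.954 + 3450 × 0.553 = 5342 + 1908 = 7250
Net migration: Band 2 + 110 → 3591; Band 4 − 480 → 6770
Population now: 0–19=5031, 20–39=3591, 40–59=6547, 60+=6770
Period 2:
Births: 3591 × 0.387 = 1390  |  6547 × 0.418 = 2737 → 4127
Band 2: 5031 × 0.967 = 4865
Band 3: 3591 × 0.942 = 3383
Band 4: 6547 × 0.954 + 6770 × 0.553 = 6246 + 3744 = 9990
Net migration: Band 2 + 110 → 4975; Band 4 − 480 → 9510
Population now: 0–19=4127, 20–39=4975, 40–59=3383, 60+=9510
Period 3:
Births: 4975 × 0.387 = 1925  |  3383 × 0.418 = 1414 → 3339
Band 2: 4127 × 0.967 = 3991
Band 3: 4975 × 0.942 = 4686
Band 4: 3383 × 0.954 + 9510 × 0.553 = 3227 + 5259 = 8486
Net migration: Band 2 + 110 → 4101; Band 4 − 480 → 8006
Population now: 0–19=3339, 20–39=4101, 40–59=4686, 60+=8006
Total after period 3: 3339 + 4101 + 4686 + 8006 = 20132

20132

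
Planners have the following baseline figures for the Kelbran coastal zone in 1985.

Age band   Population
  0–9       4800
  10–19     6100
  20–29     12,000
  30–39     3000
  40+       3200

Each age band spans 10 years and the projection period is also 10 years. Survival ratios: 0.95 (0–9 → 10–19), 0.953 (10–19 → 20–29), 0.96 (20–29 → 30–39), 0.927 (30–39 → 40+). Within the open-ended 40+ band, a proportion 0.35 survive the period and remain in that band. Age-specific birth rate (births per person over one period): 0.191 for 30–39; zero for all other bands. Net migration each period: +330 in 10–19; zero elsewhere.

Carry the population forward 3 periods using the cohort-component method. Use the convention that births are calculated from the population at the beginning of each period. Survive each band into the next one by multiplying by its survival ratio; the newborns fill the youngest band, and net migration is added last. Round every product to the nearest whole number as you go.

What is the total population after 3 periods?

[period 1]
Births: 3000 × 0.191 = 573
10–19: 4800 × 0.95 = 4560
20–29: 6100 × 0.953 = 5813
30–39: 12000 × 0.96 = 11520
40+: 3000 × 0.927 + 3200 × 0.35 = 2781 + 1120 = 3901
Net migration: 10–19 + 330 → 4890
End of period: [573, 4890, 5813, 11520, 3901]
[period 2]
Births: 11520 × 0.191 = 2200
10–19: 573 × 0.95 = 544
20–29: 4890 × 0.953 = 4660
30–39: 5813 × 0.96 = 5580
40+: 11520 × 0.927 + 3901 × 0.35 = 10679 + 1365 = 12044
Net migration: 10–19 + 330 → 874
End of period: [2200, 874, 4660, 5580, 12044]
[period 3]
Births: 5580 × 0.191 = 1066
10–19: 2200 × 0.95 = 2090
20–29: 874 × 0.953 = 833
30–39: 4660 × 0.96 = 4474
40+: 5580 × 0.927 + 12044 × 0.35 = 5173 + 4215 = 9388
Net migration: 10–19 + 330 → 2420
End of period: [1066, 2420, 833, 4474, 9388]
Total after period 3: 1066 + 2420 + 833 + 4474 + 9388 = 18181

18181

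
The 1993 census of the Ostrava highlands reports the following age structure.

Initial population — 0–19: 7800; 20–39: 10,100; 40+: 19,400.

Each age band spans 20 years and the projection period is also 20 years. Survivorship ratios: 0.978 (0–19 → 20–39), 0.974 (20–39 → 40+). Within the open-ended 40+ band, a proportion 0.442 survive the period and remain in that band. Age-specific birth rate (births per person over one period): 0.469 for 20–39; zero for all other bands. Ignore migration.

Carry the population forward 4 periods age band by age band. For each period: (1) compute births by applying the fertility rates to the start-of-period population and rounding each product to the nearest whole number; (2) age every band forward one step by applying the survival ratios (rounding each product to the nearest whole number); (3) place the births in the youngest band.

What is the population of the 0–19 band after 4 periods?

After projecting period 1:
Births: 10100 × 0.469 = 4737
20–39: 7800 × 0.978 = 7628
40+: 10100 × 0.974 + 19400 × 0.442 = 9837 + 8575 = 18412
Population now: 0–19=4737, 20–39=7628, 40+=18412
After projecting period 2:
Births: 7628 × 0.469 = 3578
20–39: 4737 × 0.978 = 4633
40+: 7628 × 0.974 + 18412 × 0.442 = 7430 + 8138 = 15568
Population now: 0–19=3578, 20–39=4633, 40+=15568
After projecting period 3:
Births: 4633 × 0.469 = 2173
20–39: 3578 × 0.978 = 3499
40+: 4633 × 0.974 + 15568 × 0.442 = 4513 + 6881 = 11394
Population now: 0–19=2173, 20–39=3499, 40+=11394
After projecting period 4:
Births: 3499 × 0.469 = 1641
20–39: 2173 × 0.978 = 2125
40+: 3499 × 0.974 + 11394 × 0.442 = 3408 + 5036 = 8444
Population now: 0–19=1641, 20–39=2125, 40+=8444

1641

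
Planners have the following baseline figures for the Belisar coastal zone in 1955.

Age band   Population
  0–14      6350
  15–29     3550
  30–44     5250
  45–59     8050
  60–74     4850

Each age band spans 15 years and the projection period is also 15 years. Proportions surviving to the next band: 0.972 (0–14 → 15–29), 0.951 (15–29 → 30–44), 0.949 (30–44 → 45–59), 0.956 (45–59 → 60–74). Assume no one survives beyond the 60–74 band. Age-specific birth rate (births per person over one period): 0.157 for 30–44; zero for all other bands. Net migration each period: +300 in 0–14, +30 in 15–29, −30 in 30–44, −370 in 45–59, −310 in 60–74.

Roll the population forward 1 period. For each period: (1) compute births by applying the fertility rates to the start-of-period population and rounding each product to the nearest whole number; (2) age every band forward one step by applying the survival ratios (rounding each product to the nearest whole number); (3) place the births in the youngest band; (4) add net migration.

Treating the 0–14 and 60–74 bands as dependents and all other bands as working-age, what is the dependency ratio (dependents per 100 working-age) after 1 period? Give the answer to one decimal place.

— Period 1 —
Births: 5250 × 0.157 = 824
15–29: 6350 × 0.972 = 6172
30–44: 3550 × 0.951 = 3376
45–59: 5250 × 0.949 = 4982
60–74: 8050 × 0.956 = 7696
Net migration: 0–14 + 300 → 1124; 15–29 + 30 → 6202; 30–44 − 30 → 3346; 45–59 − 370 → 4612; 60–74 − 310 → 7386
Population now: 0–14=1124, 15–29=6202, 30–44=3346, 45–59=4612, 60–74=7386
Dependents (band 0–14 + band 60–74) = 1124 + 7386 = 8510; working-age = 14160; ratio = 8510/14160 × 100 = 60.1

60.1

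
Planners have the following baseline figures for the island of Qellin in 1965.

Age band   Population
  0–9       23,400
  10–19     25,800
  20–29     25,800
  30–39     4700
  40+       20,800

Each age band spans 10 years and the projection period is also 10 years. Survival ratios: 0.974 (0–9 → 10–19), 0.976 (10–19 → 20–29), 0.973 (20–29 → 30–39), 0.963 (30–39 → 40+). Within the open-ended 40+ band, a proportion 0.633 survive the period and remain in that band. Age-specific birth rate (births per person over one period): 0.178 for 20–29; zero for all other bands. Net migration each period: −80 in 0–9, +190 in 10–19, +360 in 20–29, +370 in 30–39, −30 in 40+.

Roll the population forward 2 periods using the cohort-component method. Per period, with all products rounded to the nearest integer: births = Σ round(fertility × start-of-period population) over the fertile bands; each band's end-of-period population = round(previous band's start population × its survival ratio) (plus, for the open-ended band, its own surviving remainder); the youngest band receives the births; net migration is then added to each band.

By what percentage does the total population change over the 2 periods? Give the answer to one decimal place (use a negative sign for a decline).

-7.7

Call the groups 1 to 5, youngest first.
Period 1.
Births: 25800 × 0.178 = 4592
Group 2: 23400 × 0.974 = 22792
Group 3: 25800 × 0.976 = 25181
Group 4: 25800 × 0.973 = 25103
Group 5: 4700 × 0.963 + 20800 × 0.633 = 4526 + 13166 = 17692
Net migration: Group 1 − 80 → 4512; Group 2 + 190 → 22982; Group 3 + 360 → 25541; Group 4 + 370 → 25473; Group 5 − 30 → 17662
End of period: [4512, 22982, 25541, 25473, 17662]
Period 2.
Births: 25541 × 0.178 = 4546
Group 2: 4512 × 0.974 = 4395
Group 3: 22982 × 0.976 = 22430
Group 4: 25541 × 0.973 = 24851
Group 5: 25473 × 0.963 + 17662 × 0.633 = 24530 + 11180 = 35710
Net migration: Group 1 − 80 → 4466; Group 2 + 190 → 4585; Group 3 + 360 → 22790; Group 4 + 370 → 25221; Group 5 − 30 → 35680
End of period: [4466, 4585, 22790, 25221, 35680]
Total: 100500 → 92742; change = -7758; percentage change = -7.7%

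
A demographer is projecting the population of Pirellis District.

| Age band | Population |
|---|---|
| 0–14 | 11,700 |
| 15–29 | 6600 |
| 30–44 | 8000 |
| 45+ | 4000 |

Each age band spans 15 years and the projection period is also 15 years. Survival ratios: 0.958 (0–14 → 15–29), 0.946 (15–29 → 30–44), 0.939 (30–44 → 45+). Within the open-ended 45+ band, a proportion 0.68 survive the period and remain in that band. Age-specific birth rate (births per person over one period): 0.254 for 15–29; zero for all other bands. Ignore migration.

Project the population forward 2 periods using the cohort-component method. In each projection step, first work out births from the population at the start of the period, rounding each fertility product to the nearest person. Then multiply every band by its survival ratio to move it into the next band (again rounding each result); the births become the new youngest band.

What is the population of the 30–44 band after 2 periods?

10604

Period 1.
Births: 6600 × 0.254 = 1676
15–29: 11700 × 0.958 = 11209
30–44: 6600 × 0.946 = 6244
45+: 8000 × 0.939 + 4000 × 0.68 = 7512 + 2720 = 10232
→ [1676, 11209, 6244, 10232]
Period 2.
Births: 11209 × 0.254 = 2847
15–29: 1676 × 0.958 = 1606
30–44: 11209 × 0.946 = 10604
45+: 6244 × 0.939 + 10232 × 0.68 = 5863 + 6958 = 12821
→ [2847, 1606, 10604, 12821]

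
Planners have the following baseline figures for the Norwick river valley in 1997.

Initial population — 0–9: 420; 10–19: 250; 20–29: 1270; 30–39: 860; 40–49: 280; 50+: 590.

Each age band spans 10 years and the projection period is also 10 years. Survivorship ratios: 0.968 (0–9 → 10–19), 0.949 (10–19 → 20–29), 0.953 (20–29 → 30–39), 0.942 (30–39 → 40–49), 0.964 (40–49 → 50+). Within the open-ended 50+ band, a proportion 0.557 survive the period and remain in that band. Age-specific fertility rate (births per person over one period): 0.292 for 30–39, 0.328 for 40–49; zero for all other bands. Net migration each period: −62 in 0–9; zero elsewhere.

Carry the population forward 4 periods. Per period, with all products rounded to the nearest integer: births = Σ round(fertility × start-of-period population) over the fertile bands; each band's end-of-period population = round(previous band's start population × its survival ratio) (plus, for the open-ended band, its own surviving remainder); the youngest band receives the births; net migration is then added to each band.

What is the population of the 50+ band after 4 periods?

1163

Numbering the groups 1..6 from youngest to oldest:
After projecting period 1:
Births: 860 * 0.292 = 251 ; 280 * 0.328 = 92 — total 343
Group 2: 420 * 0.968 = 407
Group 3: 250 * 0.949 = 237
Group 4: 1270 * 0.953 = 1210
Group 5: 860 * 0.942 = 810
Group 6: 280 * 0.964 + 590 * 0.557 = 270 + 329 = 599
Net migration: Group 1 − 62 → 281
End of period: [281, 407, 237, 1210, 810, 599]
After projecting period 2:
Births: 1210 * 0.292 = 353 ; 810 * 0.328 = 266 — total 619
Group 2: 281 * 0.968 = 272
Group 3: 407 * 0.949 = 386
Group 4: 237 * 0.953 = 226
Group 5: 1210 * 0.942 = 1140
Group 6: 810 * 0.964 + 599 * 0.557 = 781 + 334 = 1115
Net migration: Group 1 − 62 → 557
End of period: [557, 272, 386, 226, 1140, 1115]
After projecting period 3:
Births: 226 * 0.292 = 66 ; 1140 * 0.328 = 374 — total 440
Group 2: 557 * 0.968 = 539
Group 3: 272 * 0.949 = 258
Group 4: 386 * 0.953 = 368
Group 5: 226 * 0.942 = 213
Group 6: 1140 * 0.964 + 1115 * 0.557 = 1099 + 621 = 1720
Net migration: Group 1 − 62 → 378
End of period: [378, 539, 258, 368, 213, 1720]
After projecting period 4:
Births: 368 * 0.292 = 107 ; 213 * 0.328 = 70 — total 177
Group 2: 378 * 0.968 = 366
Group 3: 539 * 0.949 = 512
Group 4: 258 * 0.953 = 246
Group 5: 368 * 0.942 = 347
Group 6: 213 * 0.964 + 1720 * 0.557 = 205 + 958 = 1163
Net migration: Group 1 − 62 → 115
End of period: [115, 366, 512, 246, 347, 1163]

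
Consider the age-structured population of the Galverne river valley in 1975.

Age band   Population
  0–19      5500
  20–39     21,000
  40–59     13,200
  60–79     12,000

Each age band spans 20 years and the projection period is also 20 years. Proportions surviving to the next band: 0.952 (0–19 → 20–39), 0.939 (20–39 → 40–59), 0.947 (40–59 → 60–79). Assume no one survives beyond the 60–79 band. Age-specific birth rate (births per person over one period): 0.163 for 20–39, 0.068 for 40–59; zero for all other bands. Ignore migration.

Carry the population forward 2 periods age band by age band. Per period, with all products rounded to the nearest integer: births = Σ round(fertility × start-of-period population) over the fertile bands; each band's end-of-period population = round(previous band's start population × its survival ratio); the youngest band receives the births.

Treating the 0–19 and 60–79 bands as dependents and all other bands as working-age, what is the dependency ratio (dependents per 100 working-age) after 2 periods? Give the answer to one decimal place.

231.1

Call the groups 1 to 4, youngest first.
— Period 1 —
Births: 21000 × 0.163 = 3423  |  13200 × 0.068 = 898 → total 4321
Group 2: 5500 × 0.952 = 5236
Group 3: 21000 × 0.939 = 19719
Group 4: 13200 × 0.947 = 12500
Population now: 0–19=4321, 20–39=5236, 40–59=19719, 60–79=12500
— Period 2 —
Births: 5236 × 0.163 = 853  |  19719 × 0.068 = 1341 → total 2194
Group 2: 4321 × 0.952 = 4114
Group 3: 5236 × 0.939 = 4917
Group 4: 19719 × 0.947 = 18674
Population now: 0–19=2194, 20–39=4114, 40–59=4917, 60–79=18674
Dependents (band 0–19 + band 60–79) = 2194 + 18674 = 20868; working-age = 9031; ratio = 20868/9031 × 100 = 231.1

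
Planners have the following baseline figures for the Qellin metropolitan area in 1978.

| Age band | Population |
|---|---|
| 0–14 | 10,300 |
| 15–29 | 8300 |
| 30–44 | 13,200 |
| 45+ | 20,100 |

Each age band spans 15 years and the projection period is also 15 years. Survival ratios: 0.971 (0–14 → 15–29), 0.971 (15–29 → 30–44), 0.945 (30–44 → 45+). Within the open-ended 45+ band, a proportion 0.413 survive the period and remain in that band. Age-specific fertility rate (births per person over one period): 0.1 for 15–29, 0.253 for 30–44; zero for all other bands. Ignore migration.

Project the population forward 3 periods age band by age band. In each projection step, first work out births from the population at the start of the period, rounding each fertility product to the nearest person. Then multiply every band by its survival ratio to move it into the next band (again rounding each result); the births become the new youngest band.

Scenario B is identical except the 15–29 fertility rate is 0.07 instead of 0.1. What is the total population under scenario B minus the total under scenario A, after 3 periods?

-665

Let group 1 be 0–14 through group 4 = 45+.
Period 1:
Births: 8300 × 0.1 = 830 ; 13200 × 0.253 = 3340 → 4170
Group 2: 10300 × 0.971 = 10001
Group 3: 8300 × 0.971 = 8059
Group 4: 13200 × 0.945 + 20100 × 0.413 = 12474 + 8301 = 20775
Population now: 0–14=4170, 15–29=10001, 30–44=8059, 45+=20775
Period 2:
Births: 10001 × 0.1 = 1000 ; 8059 × 0.253 = 2039 → 3039
Group 2: 4170 × 0.971 = 4049
Group 3: 10001 × 0.971 = 9711
Group 4: 8059 × 0.945 + 20775 × 0.413 = 7616 + 8580 = 16196
Population now: 0–14=3039, 15–29=4049, 30–44=9711, 45+=16196
Period 3:
Births: 4049 × 0.1 = 405 ; 9711 × 0.253 = 2457 → 2862
Group 2: 3039 × 0.971 = 2951
Group 3: 4049 × 0.971 = 3932
Group 4: 9711 × 0.945 + 16196 × 0.413 = 9177 + 6689 = 15866
Population now: 0–14=2862, 15–29=2951, 30–44=3932, 45+=15866
Scenario A total after 3 periods: 25611
Scenario B projection —
Period 1:
Births: 8300 × 0.07 = 581 ; 13200 × 0.253 = 3340 → 3921
Group 2: 10300 × 0.971 = 10001
Group 3: 8300 × 0.971 = 8059
Group 4: 13200 × 0.945 + 20100 × 0.413 = 12474 + 8301 = 20775
Population now: 0–14=3921, 15–29=10001, 30–44=8059, 45+=20775
Period 2:
Births: 10001 × 0.07 = 700 ; 8059 × 0.253 = 2039 → 2739
Group 2: 3921 × 0.971 = 3807
Group 3: 10001 × 0.971 = 9711
Group 4: 8059 × 0.945 + 20775 × 0.413 = 7616 + 8580 = 16196
Population now: 0–14=2739, 15–29=3807, 30–44=9711, 45+=16196
Period 3:
Births: 3807 × 0.07 = 266 ; 9711 × 0.253 = 2457 → 2723
Group 2: 2739 × 0.971 = 2660
Group 3: 3807 × 0.971 = 3697
Group 4: 9711 × 0.945 + 16196 × 0.413 = 9177 + 6689 = 15866
Population now: 0–14=2723, 15–29=2660, 30–44=3697, 45+=15866
Scenario B total after 3 periods: 24946
Difference B − A = 24946 − 25611 = -665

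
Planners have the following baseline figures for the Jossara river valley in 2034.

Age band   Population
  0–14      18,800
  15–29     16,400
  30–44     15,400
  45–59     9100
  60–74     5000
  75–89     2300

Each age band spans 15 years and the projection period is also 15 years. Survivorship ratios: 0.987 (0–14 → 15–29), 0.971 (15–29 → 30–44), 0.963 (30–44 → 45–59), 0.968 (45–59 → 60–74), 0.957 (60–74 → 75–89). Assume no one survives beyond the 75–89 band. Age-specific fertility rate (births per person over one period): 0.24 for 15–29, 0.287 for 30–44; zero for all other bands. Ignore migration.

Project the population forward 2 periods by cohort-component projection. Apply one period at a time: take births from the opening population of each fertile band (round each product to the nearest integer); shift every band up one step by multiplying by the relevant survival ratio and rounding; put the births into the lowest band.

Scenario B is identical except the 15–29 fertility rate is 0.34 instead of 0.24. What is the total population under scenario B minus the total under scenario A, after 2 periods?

3475

Period 1.
Births: 16400 * 0.24 = 3936 ; 15400 * 0.287 = 4420 → total 8356
15–29: 18800 * 0.987 = 18556
30–44: 16400 * 0.971 = 15924
45–59: 15400 * 0.963 = 14830
60–74: 9100 * 0.968 = 8809
75–89: 5000 * 0.957 = 4785
End of period: [8356, 18556, 15924, 14830, 8809, 4785]
Period 2.
Births: 18556 * 0.24 = 4453 ; 15924 * 0.287 = 4570 → total 9023
15–29: 8356 * 0.987 = 8247
30–44: 18556 * 0.971 = 18018
45–59: 15924 * 0.963 = 15335
60–74: 14830 * 0.968 = 14355
75–89: 8809 * 0.957 = 8430
End of period: [9023, 8247, 18018, 15335, 14355, 8430]
Scenario A total after 2 periods: 73408
Scenario B projection —
Period 1.
Births: 16400 * 0.34 = 5576 ; 15400 * 0.287 = 4420 → total 9996
15–29: 18800 * 0.987 = 18556
30–44: 16400 * 0.971 = 15924
45–59: 15400 * 0.963 = 14830
60–74: 9100 * 0.968 = 8809
75–89: 5000 * 0.957 = 4785
End of period: [9996, 18556, 15924, 14830, 8809, 4785]
Period 2.
Births: 18556 * 0.34 = 6309 ; 15924 * 0.287 = 4570 → total 10879
15–29: 9996 * 0.987 = 9866
30–44: 18556 * 0.971 = 18018
45–59: 15924 * 0.963 = 15335
60–74: 14830 * 0.968 = 14355
75–89: 8809 * 0.957 = 8430
End of period: [10879, 9866, 18018, 15335, 14355, 8430]
Scenario B total after 2 periods: 76883
Difference B − A = 76883 − 73408 = 3475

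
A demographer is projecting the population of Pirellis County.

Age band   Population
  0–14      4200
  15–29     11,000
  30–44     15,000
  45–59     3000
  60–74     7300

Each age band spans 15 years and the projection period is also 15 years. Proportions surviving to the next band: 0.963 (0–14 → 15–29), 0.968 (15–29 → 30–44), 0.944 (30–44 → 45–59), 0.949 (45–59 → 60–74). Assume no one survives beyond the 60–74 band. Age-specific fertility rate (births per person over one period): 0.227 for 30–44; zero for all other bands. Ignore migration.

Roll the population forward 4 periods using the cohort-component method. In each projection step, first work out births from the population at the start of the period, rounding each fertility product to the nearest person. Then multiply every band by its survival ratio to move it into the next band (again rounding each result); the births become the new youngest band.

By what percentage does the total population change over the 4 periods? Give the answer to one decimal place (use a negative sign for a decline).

Let group 1 be 0–14 through group 5 = 60–74.
[period 1]
Births: 15000 × 0.227 = 3405
Group 2: 4200 × 0.963 = 4045
Group 3: 11000 × 0.968 = 10648
Group 4: 15000 × 0.944 = 14160
Group 5: 3000 × 0.949 = 2847
→ [3405, 4045, 10648, 14160, 2847]
[period 2]
Births: 10648 × 0.227 = 2417
Group 2: 3405 × 0.963 = 3279
Group 3: 4045 × 0.968 = 3916
Group 4: 10648 × 0.944 = 10052
Group 5: 14160 × 0.949 = 13438
→ [2417, 3279, 3916, 10052, 13438]
[period 3]
Births: 3916 × 0.227 = 889
Group 2: 2417 × 0.963 = 2328
Group 3: 3279 × 0.968 = 3174
Group 4: 3916 × 0.944 = 3697
Group 5: 10052 × 0.949 = 9539
→ [889, 2328, 3174, 3697, 9539]
[period 4]
Births: 3174 × 0.227 = 720
Group 2: 889 × 0.963 = 856
Group 3: 2328 × 0.968 = 2254
Group 4: 3174 × 0.944 = 2996
Group 5: 3697 × 0.949 = 3508
→ [720, 856, 2254, 2996, 3508]
Total: 40500 → 10334; change = -30166; percentage change = -74.5%

-74.5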